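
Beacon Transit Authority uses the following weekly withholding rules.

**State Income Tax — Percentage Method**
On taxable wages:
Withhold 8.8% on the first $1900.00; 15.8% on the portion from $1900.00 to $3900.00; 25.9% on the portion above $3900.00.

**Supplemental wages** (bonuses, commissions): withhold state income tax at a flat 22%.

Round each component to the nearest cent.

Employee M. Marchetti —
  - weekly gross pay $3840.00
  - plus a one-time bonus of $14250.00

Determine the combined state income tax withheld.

State Income Tax: taxable = $3840.00
  $167.20 + 15.8% × ($3840.00 − $1900.00) = $167.20 + 15.8% × $1940.00 = $473.72
Supplemental (22% flat on bonus): 22% × $14250.00 = $3135.00
Total state income tax: $473.72 + $3135.00 = $3608.72

$3608.72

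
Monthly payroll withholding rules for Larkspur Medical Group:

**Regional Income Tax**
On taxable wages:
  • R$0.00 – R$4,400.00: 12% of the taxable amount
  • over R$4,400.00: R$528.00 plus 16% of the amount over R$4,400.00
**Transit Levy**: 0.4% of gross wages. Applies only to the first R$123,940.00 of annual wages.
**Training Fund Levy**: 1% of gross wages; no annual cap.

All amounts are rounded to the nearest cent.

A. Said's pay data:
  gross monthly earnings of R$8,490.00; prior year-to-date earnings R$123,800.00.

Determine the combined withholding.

Regional Income Tax: taxable = R$8,490.00
  R$528.00 + 16% × (R$8,490.00 − R$4,400.00) = R$528.00 + 16% × R$4,090.00 = R$1,182.40
Transit Levy: cap R$123,940.00 − YTD R$123,800.00 = R$140.00 subject; 0.4% × R$140.00 = R$0.56
Training Fund Levy: 1% × R$8,490.00 = R$84.90
Total: R$1,182.40 + R$0.56 + R$84.90 = R$1,267.86

R$1,267.86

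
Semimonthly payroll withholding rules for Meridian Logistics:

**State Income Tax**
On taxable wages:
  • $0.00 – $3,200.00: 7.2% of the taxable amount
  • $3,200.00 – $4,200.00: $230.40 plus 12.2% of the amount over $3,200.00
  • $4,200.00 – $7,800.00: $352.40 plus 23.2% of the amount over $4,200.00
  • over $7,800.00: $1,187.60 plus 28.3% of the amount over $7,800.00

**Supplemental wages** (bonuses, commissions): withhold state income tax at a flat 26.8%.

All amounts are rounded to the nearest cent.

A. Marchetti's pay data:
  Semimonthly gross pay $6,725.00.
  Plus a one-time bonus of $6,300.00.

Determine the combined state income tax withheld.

$2,626.60

State Income Tax: taxable = $6,725.00
  $352.40 + 23.2% × ($6,725.00 − $4,200.00) = $352.40 + 23.2% × $2,525.00 = $938.20
Supplemental (26.8% flat on bonus): 26.8% × $6,300.00 = $1,688.40
Total state income tax: $938.20 + $1,688.40 = $2,626.60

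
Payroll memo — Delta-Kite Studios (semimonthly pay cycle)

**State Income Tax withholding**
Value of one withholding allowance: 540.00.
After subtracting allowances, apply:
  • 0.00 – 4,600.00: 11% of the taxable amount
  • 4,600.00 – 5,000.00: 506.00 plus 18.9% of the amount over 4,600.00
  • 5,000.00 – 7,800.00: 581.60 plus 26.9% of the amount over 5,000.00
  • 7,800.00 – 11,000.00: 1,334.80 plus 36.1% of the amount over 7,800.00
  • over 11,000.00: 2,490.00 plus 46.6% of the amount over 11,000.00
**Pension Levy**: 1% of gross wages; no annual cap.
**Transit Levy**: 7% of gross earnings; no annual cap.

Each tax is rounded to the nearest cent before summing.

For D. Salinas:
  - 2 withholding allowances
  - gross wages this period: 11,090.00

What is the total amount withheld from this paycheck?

3,019.81

State Income Tax: taxable = 11,090.00 − 2×540.00 = 10,010.00
  1,334.80 + 36.1% × (10,010.00 − 7,800.00) = 1,334.80 + 36.1% × 2,210.00 = 2,132.61
Pension Levy: 1% × 11,090.00 = 110.90
Transit Levy: 7% × 11,090.00 = 776.30
Total: 2,132.61 + 110.90 + 776.30 = 3,019.81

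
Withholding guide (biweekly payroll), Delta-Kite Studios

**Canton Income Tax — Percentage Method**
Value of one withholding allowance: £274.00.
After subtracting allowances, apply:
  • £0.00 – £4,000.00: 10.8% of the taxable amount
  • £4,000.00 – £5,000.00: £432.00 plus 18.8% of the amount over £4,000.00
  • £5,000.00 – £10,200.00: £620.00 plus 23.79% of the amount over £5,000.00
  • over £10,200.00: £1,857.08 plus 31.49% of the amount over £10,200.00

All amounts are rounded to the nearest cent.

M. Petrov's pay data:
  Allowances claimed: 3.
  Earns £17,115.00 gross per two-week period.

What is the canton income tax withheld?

£3,775.77

Canton Income Tax: taxable = £17,115.00 − 3×£274.00 = £16,293.00
  £1,857.08 + 31.49% × (£16,293.00 − £10,200.00) = £1,857.08 + 31.49% × £6,093.00 = £3,775.77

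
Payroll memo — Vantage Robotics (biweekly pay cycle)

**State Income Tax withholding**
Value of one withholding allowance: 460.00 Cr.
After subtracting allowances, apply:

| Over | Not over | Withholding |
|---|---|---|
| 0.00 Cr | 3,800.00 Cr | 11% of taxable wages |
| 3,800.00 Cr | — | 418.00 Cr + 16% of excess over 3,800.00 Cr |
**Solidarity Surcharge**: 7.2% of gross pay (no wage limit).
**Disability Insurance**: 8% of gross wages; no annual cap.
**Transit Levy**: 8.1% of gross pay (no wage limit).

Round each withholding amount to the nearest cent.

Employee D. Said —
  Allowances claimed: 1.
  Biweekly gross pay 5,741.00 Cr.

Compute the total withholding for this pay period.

1,992.61 Cr

State Income Tax: taxable = 5,741.00 Cr − 1×460.00 Cr = 5,281.00 Cr
  418.00 Cr + 16% × (5,281.00 Cr − 3,800.00 Cr) = 418.00 Cr + 16% × 1,481.00 Cr = 654.96 Cr
Solidarity Surcharge: 7.2% × 5,741.00 Cr = 413.35 Cr
Disability Insurance: 8% × 5,741.00 Cr = 459.28 Cr
Transit Levy: 8.1% × 5,741.00 Cr = 465.02 Cr
Total: 654.96 Cr + 413.35 Cr + 459.28 Cr + 465.02 Cr = 1,992.61 Cr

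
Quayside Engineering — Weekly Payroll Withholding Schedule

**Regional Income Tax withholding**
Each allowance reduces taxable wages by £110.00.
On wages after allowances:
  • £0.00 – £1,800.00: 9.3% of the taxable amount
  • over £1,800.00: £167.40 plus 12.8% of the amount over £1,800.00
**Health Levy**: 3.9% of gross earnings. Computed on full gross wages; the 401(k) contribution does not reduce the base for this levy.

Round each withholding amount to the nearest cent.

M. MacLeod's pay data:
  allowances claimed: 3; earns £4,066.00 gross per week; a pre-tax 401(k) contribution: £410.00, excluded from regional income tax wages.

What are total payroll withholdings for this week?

£521.30

Regional Income Tax: taxable = £4,066.00 − £410.00 − 3×£110.00 = £3,326.00
  £167.40 + 12.8% × (£3,326.00 − £1,800.00) = £167.40 + 12.8% × £1,526.00 = £362.73
Health Levy: 3.9% × £4,066.00 = £158.57
Total: £362.73 + £158.57 = £521.30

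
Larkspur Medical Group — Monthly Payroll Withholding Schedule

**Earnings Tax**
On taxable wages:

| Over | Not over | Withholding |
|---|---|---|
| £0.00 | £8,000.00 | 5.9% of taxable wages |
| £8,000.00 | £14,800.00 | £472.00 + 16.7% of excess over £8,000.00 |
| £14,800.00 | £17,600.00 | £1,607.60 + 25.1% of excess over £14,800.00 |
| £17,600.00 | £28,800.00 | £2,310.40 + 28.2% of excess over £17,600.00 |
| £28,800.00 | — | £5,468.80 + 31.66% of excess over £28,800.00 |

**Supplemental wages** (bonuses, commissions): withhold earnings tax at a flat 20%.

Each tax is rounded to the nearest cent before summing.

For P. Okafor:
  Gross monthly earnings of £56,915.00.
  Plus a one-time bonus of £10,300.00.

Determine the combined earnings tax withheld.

£16,430.01

Earnings Tax: taxable = £56,915.00
  £5,468.80 + 31.66% × (£56,915.00 − £28,800.00) = £5,468.80 + 31.66% × £28,115.00 = £14,370.01
Supplemental (20% flat on bonus): 20% × £10,300.00 = £2,060.00
Total earnings tax: £14,370.01 + £2,060.00 = £16,430.01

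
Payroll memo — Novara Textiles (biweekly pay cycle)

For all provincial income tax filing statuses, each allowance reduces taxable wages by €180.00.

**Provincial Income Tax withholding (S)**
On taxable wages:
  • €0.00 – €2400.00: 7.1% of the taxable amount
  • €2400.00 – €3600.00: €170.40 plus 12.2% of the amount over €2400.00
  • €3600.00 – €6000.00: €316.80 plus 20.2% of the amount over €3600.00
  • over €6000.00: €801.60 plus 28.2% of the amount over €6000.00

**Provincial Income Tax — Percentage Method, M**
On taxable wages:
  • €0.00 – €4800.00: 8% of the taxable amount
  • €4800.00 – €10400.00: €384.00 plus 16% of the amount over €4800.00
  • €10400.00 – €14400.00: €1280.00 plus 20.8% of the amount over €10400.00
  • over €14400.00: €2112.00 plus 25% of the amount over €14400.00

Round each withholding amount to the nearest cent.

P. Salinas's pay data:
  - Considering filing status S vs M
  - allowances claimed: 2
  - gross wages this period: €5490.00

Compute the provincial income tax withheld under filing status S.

Provincial Income Tax (S): taxable = €5490.00 − 2×€180.00 = €5130.00
  €316.80 + 20.2% × (€5130.00 − €3600.00) = €316.80 + 20.2% × €1530.00 = €625.86

€625.86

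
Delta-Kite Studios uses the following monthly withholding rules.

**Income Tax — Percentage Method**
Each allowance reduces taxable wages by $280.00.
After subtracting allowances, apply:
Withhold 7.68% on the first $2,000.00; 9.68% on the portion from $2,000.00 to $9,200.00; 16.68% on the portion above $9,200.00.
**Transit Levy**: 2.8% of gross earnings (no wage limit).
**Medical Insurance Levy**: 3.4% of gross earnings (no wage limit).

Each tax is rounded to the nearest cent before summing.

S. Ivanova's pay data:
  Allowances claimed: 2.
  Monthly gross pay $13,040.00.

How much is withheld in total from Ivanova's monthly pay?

$2,206.14

Income Tax: taxable = $13,040.00 − 2×$280.00 = $12,480.00
  $850.56 + 16.68% × ($12,480.00 − $9,200.00) = $850.56 + 16.68% × $3,280.00 = $1,397.66
Transit Levy: 2.8% × $13,040.00 = $365.12
Medical Insurance Levy: 3.4% × $13,040.00 = $443.36
Total: $1,397.66 + $365.12 + $443.36 = $2,206.14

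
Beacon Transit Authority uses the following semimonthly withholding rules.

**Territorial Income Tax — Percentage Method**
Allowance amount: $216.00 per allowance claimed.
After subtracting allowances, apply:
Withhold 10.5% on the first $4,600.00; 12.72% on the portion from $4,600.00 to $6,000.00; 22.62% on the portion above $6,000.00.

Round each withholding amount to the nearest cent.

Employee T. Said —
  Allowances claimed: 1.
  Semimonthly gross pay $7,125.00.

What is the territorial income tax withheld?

$866.70

Territorial Income Tax: taxable = $7,125.00 − 1×$216.00 = $6,909.00
  $661.08 + 22.62% × ($6,909.00 − $6,000.00) = $661.08 + 22.62% × $909.00 = $866.70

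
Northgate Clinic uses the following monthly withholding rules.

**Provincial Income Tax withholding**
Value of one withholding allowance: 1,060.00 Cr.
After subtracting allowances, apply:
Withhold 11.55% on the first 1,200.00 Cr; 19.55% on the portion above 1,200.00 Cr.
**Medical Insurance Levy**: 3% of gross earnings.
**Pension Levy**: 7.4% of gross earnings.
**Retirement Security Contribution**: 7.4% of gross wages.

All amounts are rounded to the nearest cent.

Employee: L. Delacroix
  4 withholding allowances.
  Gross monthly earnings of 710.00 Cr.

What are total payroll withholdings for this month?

126.38 Cr

Provincial Income Tax: taxable = 710.00 Cr − 4×1,060.00 Cr = -3,530.00 Cr
  Taxable ≤ 0 → 0.00 Cr
Medical Insurance Levy: 3% × 710.00 Cr = 21.30 Cr
Pension Levy: 7.4% × 710.00 Cr = 52.54 Cr
Retirement Security Contribution: 7.4% × 710.00 Cr = 52.54 Cr
Total: 0.00 Cr + 21.30 Cr + 52.54 Cr + 52.54 Cr = 126.38 Cr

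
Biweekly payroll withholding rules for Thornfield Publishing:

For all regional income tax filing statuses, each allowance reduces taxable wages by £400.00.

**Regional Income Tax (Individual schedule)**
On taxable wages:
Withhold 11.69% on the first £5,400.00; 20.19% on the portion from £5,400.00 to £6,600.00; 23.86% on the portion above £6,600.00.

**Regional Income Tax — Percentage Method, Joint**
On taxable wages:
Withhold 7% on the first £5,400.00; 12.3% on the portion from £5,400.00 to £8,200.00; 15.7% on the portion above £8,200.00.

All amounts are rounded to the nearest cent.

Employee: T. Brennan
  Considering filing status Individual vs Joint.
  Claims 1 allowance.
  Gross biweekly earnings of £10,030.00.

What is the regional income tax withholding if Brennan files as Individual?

£1,596.50

Regional Income Tax (Individual): taxable = £10,030.00 − 1×£400.00 = £9,630.00
  £873.54 + 23.86% × (£9,630.00 − £6,600.00) = £873.54 + 23.86% × £3,030.00 = £1,596.50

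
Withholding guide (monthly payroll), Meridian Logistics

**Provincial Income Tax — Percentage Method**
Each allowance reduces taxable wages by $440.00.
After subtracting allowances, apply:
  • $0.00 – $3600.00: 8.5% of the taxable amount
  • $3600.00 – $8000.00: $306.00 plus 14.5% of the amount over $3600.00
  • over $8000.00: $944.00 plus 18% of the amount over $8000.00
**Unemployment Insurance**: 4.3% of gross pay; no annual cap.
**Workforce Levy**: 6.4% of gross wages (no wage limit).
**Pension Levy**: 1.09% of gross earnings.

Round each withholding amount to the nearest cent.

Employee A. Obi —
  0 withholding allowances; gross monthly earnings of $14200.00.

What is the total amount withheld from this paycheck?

$3734.18

Provincial Income Tax: taxable = $14200.00
  $944.00 + 18% × ($14200.00 − $8000.00) = $944.00 + 18% × $6200.00 = $2060.00
Unemployment Insurance: 4.3% × $14200.00 = $610.60
Workforce Levy: 6.4% × $14200.00 = $908.80
Pension Levy: 1.09% × $14200.00 = $154.78
Total: $2060.00 + $610.60 + $908.80 + $154.78 = $3734.18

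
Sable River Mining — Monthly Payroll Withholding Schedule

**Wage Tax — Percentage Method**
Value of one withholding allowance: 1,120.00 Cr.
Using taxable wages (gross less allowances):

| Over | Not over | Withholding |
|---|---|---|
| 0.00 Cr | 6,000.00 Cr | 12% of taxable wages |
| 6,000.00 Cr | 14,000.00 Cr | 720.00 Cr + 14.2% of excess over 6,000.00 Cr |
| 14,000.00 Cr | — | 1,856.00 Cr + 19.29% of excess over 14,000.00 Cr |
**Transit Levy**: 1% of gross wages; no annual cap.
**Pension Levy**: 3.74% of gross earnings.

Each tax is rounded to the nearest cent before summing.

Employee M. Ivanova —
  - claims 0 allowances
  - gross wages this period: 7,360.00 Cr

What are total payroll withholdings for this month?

1,261.98 Cr

Wage Tax: taxable = 7,360.00 Cr
  720.00 Cr + 14.2% × (7,360.00 Cr − 6,000.00 Cr) = 720.00 Cr + 14.2% × 1,360.00 Cr = 913.12 Cr
Transit Levy: 1% × 7,360.00 Cr = 73.60 Cr
Pension Levy: 3.74% × 7,360.00 Cr = 275.26 Cr
Total: 913.12 Cr + 73.60 Cr + 275.26 Cr = 1,261.98 Cr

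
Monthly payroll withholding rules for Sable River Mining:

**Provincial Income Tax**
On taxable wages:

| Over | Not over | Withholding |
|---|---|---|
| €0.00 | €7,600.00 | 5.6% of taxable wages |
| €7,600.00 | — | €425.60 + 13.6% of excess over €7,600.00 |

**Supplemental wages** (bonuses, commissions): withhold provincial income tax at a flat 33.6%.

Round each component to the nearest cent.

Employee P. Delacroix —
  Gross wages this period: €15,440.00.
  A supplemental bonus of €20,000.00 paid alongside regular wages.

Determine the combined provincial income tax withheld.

Provincial Income Tax: taxable = €15,440.00
  €425.60 + 13.6% × (€15,440.00 − €7,600.00) = €425.60 + 13.6% × €7,840.00 = €1,491.84
Supplemental (33.6% flat on bonus): 33.6% × €20,000.00 = €6,720.00
Total provincial income tax: €1,491.84 + €6,720.00 = €8,211.84

€8,211.84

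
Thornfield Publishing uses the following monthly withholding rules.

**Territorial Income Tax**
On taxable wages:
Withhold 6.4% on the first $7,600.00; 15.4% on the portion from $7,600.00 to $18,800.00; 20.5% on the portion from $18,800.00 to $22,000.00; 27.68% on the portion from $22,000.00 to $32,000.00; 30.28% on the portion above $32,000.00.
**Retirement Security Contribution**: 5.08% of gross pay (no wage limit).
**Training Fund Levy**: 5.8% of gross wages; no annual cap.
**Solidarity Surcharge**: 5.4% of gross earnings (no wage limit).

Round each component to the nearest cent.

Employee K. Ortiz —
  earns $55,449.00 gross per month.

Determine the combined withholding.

$21,762.66

Territorial Income Tax: taxable = $55,449.00
  $5,635.20 + 30.28% × ($55,449.00 − $32,000.00) = $5,635.20 + 30.28% × $23,449.00 = $12,735.56
Retirement Security Contribution: 5.08% × $55,449.00 = $2,816.81
Training Fund Levy: 5.8% × $55,449.00 = $3,216.04
Solidarity Surcharge: 5.4% × $55,449.00 = $2,994.25
Total: $12,735.56 + $2,816.81 + $3,216.04 + $2,994.25 = $21,762.66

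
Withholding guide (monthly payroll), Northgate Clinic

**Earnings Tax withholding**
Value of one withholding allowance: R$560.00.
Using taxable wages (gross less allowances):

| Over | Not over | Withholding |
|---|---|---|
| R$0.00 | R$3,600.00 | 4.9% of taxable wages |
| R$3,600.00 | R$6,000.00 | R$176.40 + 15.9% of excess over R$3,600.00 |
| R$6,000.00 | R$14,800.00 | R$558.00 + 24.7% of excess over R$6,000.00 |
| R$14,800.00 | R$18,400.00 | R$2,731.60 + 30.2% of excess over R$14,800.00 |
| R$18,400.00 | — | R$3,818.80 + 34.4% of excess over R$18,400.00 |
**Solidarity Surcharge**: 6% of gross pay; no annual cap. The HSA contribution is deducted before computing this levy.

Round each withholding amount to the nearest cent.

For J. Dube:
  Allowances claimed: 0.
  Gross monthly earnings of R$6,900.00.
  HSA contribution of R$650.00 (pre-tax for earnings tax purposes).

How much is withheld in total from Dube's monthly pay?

Earnings Tax: taxable = R$6,900.00 − R$650.00 = R$6,250.00
  R$558.00 + 24.7% × (R$6,250.00 − R$6,000.00) = R$558.00 + 24.7% × R$250.00 = R$619.75
Solidarity Surcharge: 6% × R$6,250.00 = R$375.00
Total: R$619.75 + R$375.00 = R$994.75

R$994.75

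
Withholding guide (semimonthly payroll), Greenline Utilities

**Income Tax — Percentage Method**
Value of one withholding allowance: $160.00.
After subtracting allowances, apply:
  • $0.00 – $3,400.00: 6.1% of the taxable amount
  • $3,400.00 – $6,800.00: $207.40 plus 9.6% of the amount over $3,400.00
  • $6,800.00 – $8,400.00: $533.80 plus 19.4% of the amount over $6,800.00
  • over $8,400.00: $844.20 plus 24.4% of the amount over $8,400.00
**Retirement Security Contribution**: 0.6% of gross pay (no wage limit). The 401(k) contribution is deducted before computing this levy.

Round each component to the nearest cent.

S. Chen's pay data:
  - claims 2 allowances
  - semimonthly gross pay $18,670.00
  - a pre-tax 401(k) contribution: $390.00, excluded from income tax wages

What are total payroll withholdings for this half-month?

$3,286.52

Income Tax: taxable = $18,670.00 − $390.00 − 2×$160.00 = $17,960.00
  $844.20 + 24.4% × ($17,960.00 − $8,400.00) = $844.20 + 24.4% × $9,560.00 = $3,176.84
Retirement Security Contribution: 0.6% × $18,280.00 = $109.68
Total: $3,176.84 + $109.68 = $3,286.52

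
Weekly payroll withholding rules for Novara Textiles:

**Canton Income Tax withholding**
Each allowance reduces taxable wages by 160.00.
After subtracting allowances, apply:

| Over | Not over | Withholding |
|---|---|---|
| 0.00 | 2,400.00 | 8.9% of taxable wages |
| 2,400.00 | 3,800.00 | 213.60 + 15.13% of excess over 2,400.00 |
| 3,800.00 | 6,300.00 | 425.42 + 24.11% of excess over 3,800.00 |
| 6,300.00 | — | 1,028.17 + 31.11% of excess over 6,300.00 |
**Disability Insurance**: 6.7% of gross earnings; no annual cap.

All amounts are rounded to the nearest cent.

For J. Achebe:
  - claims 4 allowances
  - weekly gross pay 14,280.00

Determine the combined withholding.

4,268.40

Canton Income Tax: taxable = 14,280.00 − 4×160.00 = 13,640.00
  1,028.17 + 31.11% × (13,640.00 − 6,300.00) = 1,028.17 + 31.11% × 7,340.00 = 3,311.64
Disability Insurance: 6.7% × 14,280.00 = 956.76
Total: 3,311.64 + 956.76 = 4,268.40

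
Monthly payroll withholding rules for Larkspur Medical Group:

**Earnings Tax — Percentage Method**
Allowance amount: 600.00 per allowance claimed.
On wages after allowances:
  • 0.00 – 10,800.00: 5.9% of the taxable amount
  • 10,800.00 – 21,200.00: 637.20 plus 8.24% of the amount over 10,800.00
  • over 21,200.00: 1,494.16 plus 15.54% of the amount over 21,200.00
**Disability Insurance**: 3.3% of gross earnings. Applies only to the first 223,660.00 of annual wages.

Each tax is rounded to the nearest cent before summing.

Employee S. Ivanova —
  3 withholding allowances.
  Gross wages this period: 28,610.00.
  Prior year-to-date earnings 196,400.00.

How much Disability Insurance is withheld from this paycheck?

899.58

Disability Insurance: cap 223,660.00 − YTD 196,400.00 = 27,260.00 subject; 3.3% × 27,260.00 = 899.58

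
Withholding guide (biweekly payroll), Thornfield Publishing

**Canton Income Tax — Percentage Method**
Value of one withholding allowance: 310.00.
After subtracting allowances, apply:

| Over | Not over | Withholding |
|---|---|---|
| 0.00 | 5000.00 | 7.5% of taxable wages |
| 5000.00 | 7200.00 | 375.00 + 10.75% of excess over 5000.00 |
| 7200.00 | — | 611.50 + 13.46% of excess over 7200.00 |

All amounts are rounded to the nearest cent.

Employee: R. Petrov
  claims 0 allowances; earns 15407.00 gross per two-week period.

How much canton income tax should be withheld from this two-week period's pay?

Canton Income Tax: taxable = 15407.00
  611.50 + 13.46% × (15407.00 − 7200.00) = 611.50 + 13.46% × 8207.00 = 1716.16

1716.16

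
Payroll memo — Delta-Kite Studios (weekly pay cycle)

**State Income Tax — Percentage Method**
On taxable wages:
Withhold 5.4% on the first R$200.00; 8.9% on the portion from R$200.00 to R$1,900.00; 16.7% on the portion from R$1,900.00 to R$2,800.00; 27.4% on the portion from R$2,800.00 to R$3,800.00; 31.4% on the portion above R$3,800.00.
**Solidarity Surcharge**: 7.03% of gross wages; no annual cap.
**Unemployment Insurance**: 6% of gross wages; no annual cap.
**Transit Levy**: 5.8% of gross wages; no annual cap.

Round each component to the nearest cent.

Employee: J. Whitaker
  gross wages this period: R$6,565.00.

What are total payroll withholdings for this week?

State Income Tax: taxable = R$6,565.00
  R$586.40 + 31.4% × (R$6,565.00 − R$3,800.00) = R$586.40 + 31.4% × R$2,765.00 = R$1,454.61
Solidarity Surcharge: 7.03% × R$6,565.00 = R$461.52
Unemployment Insurance: 6% × R$6,565.00 = R$393.90
Transit Levy: 5.8% × R$6,565.00 = R$380.77
Total: R$1,454.61 + R$461.52 + R$393.90 + R$380.77 = R$2,690.80

R$2,690.80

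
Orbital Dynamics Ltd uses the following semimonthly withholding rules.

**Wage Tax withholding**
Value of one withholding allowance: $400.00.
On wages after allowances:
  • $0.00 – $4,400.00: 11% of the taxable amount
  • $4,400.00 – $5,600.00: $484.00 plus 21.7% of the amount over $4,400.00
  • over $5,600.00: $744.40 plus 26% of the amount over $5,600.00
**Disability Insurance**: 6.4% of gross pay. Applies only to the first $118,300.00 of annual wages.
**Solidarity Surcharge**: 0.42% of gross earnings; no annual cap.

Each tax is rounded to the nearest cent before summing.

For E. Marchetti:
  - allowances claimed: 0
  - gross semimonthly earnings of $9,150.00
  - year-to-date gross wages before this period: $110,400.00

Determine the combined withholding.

Wage Tax: taxable = $9,150.00
  $744.40 + 26% × ($9,150.00 − $5,600.00) = $744.40 + 26% × $3,550.00 = $1,667.40
Disability Insurance: cap $118,300.00 − YTD $110,400.00 = $7,900.00 subject; 6.4% × $7,900.00 = $505.60
Solidarity Surcharge: 0.42% × $9,150.00 = $38.43
Total: $1,667.40 + $505.60 + $38.43 = $2,211.43

$2,211.43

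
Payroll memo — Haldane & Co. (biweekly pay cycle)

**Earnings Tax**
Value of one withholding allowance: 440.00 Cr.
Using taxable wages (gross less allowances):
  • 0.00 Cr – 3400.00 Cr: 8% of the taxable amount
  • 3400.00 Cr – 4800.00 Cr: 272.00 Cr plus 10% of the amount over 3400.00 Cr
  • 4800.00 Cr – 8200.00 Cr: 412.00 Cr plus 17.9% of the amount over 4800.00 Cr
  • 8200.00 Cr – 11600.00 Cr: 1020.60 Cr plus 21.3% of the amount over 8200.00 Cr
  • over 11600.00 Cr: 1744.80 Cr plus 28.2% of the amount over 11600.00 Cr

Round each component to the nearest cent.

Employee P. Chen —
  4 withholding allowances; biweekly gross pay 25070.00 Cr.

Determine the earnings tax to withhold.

Earnings Tax: taxable = 25070.00 Cr − 4×440.00 Cr = 23310.00 Cr
  1744.80 Cr + 28.2% × (23310.00 Cr − 11600.00 Cr) = 1744.80 Cr + 28.2% × 11710.00 Cr = 5047.02 Cr

5047.02 Cr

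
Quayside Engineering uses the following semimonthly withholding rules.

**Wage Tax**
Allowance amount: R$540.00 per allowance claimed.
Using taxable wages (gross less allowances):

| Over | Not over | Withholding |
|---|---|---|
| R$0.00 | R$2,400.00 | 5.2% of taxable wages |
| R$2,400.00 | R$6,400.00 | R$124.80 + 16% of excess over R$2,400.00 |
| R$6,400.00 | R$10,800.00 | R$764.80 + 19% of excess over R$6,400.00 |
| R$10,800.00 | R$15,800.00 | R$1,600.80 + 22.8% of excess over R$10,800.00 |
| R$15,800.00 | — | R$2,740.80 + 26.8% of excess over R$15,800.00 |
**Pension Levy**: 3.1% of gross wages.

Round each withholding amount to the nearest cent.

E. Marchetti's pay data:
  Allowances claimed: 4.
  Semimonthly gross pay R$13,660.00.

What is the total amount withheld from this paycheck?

Wage Tax: taxable = R$13,660.00 − 4×R$540.00 = R$11,500.00
  R$1,600.80 + 22.8% × (R$11,500.00 − R$10,800.00) = R$1,600.80 + 22.8% × R$700.00 = R$1,760.40
Pension Levy: 3.1% × R$13,660.00 = R$423.46
Total: R$1,760.40 + R$423.46 = R$2,183.86

R$2,183.86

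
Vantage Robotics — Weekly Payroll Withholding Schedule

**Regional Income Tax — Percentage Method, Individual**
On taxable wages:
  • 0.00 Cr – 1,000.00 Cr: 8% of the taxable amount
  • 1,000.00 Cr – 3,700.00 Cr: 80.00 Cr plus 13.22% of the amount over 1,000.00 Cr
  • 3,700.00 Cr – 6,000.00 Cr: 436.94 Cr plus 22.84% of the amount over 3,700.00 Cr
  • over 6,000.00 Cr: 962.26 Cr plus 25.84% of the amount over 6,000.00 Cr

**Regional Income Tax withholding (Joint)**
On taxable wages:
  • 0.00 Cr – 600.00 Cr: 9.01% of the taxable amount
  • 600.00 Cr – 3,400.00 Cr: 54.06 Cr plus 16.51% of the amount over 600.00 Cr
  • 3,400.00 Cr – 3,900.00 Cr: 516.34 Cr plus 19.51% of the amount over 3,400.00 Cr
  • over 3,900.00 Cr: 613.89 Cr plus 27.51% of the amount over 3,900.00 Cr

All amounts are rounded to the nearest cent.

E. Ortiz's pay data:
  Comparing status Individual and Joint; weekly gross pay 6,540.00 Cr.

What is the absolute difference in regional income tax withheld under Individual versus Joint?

238.35 Cr

Regional Income Tax (Individual): taxable = 6,540.00 Cr
  962.26 Cr + 25.84% × (6,540.00 Cr − 6,000.00 Cr) = 962.26 Cr + 25.84% × 540.00 Cr = 1,101.80 Cr
Regional Income Tax (Joint): taxable = 6,540.00 Cr
  613.89 Cr + 27.51% × (6,540.00 Cr − 3,900.00 Cr) = 613.89 Cr + 27.51% × 2,640.00 Cr = 1,340.15 Cr
Difference: |1,101.80 Cr − 1,340.15 Cr| = 238.35 Cr (higher under Joint)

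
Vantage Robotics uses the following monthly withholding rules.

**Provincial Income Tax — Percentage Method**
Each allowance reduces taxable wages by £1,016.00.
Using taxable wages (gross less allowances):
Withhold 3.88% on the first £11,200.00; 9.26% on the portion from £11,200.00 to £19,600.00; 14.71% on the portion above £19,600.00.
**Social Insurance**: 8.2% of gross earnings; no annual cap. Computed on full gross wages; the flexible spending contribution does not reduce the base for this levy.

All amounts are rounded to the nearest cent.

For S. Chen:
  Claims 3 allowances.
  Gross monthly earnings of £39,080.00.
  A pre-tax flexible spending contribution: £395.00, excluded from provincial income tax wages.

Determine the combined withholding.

£6,776.00

Provincial Income Tax: taxable = £39,080.00 − £395.00 − 3×£1,016.00 = £35,637.00
  £1,212.40 + 14.71% × (£35,637.00 − £19,600.00) = £1,212.40 + 14.71% × £16,037.00 = £3,571.44
Social Insurance: 8.2% × £39,080.00 = £3,204.56
Total: £3,571.44 + £3,204.56 = £6,776.00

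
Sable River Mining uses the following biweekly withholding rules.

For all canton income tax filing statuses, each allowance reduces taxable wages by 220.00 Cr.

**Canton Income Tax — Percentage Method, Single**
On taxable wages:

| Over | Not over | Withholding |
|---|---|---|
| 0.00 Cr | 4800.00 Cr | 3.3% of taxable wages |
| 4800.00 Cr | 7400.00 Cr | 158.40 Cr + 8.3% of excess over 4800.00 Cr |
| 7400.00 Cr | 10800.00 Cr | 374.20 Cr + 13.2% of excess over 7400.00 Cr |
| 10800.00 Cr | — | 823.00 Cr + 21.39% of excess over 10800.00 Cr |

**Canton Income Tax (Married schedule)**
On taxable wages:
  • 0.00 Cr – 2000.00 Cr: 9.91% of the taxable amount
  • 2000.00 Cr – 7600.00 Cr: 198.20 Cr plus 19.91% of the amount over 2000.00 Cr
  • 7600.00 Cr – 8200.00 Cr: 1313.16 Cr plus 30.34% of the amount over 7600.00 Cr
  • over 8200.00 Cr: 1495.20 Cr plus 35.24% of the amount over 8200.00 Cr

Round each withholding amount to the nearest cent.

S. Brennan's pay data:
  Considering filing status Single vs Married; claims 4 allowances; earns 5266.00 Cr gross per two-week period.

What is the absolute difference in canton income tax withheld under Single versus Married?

528.51 Cr

Canton Income Tax (Single): taxable = 5266.00 Cr − 4×220.00 Cr = 4386.00 Cr
  3.3% × 4386.00 Cr = 144.74 Cr
Canton Income Tax (Married): taxable = 5266.00 Cr − 4×220.00 Cr = 4386.00 Cr
  198.20 Cr + 19.91% × (4386.00 Cr − 2000.00 Cr) = 198.20 Cr + 19.91% × 2386.00 Cr = 673.25 Cr
Difference: |144.74 Cr − 673.25 Cr| = 528.51 Cr (higher under Married)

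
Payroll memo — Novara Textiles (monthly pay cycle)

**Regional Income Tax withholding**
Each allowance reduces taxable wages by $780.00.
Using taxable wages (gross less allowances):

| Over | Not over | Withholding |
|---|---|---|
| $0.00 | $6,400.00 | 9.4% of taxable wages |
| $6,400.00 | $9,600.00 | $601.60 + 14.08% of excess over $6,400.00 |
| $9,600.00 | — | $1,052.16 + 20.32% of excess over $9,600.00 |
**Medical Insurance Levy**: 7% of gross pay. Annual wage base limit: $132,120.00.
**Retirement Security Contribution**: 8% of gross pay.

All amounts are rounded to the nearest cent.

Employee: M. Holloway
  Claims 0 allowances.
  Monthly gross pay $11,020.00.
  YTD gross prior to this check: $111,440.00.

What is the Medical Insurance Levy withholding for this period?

Medical Insurance Levy: 7% × $11,020.00 = $771.40

$771.40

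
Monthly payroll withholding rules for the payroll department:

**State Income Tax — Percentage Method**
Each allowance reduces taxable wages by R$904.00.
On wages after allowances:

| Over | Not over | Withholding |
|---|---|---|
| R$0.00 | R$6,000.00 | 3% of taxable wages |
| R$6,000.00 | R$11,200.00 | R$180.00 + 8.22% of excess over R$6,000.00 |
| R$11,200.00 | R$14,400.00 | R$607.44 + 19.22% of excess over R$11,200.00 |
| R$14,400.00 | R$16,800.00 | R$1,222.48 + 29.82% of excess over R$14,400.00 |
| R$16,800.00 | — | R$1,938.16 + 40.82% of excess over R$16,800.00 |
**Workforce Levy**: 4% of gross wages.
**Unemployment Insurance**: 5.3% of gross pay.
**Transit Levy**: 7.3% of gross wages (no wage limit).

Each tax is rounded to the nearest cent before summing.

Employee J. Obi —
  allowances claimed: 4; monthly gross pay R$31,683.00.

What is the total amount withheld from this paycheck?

State Income Tax: taxable = R$31,683.00 − 4×R$904.00 = R$28,067.00
  R$1,938.16 + 40.82% × (R$28,067.00 − R$16,800.00) = R$1,938.16 + 40.82% × R$11,267.00 = R$6,537.35
Workforce Levy: 4% × R$31,683.00 = R$1,267.32
Unemployment Insurance: 5.3% × R$31,683.00 = R$1,679.20
Transit Levy: 7.3% × R$31,683.00 = R$2,312.86
Total: R$6,537.35 + R$1,267.32 + R$1,679.20 + R$2,312.86 = R$11,796.73

R$11,796.73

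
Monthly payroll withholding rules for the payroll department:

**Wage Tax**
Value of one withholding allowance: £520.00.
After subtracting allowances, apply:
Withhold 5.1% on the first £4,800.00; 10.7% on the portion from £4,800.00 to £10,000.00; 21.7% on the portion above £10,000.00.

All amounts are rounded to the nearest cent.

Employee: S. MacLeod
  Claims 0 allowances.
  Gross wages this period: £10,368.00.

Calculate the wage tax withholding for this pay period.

Wage Tax: taxable = £10,368.00
  £801.20 + 21.7% × (£10,368.00 − £10,000.00) = £801.20 + 21.7% × £368.00 = £881.06

£881.06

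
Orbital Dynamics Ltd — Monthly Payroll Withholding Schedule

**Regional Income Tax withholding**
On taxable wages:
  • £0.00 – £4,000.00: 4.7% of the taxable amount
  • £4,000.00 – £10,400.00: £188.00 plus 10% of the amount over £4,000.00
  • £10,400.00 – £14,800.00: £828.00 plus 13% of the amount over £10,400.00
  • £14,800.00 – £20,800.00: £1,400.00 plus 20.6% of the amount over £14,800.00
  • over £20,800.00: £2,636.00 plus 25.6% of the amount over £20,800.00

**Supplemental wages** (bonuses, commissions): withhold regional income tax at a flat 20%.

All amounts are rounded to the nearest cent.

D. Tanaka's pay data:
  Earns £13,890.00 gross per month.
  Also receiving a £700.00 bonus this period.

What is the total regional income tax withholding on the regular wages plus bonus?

Regional Income Tax: taxable = £13,890.00
  £828.00 + 13% × (£13,890.00 − £10,400.00) = £828.00 + 13% × £3,490.00 = £1,281.70
Supplemental (20% flat on bonus): 20% × £700.00 = £140.00
Total regional income tax: £1,281.70 + £140.00 = £1,421.70

£1,421.70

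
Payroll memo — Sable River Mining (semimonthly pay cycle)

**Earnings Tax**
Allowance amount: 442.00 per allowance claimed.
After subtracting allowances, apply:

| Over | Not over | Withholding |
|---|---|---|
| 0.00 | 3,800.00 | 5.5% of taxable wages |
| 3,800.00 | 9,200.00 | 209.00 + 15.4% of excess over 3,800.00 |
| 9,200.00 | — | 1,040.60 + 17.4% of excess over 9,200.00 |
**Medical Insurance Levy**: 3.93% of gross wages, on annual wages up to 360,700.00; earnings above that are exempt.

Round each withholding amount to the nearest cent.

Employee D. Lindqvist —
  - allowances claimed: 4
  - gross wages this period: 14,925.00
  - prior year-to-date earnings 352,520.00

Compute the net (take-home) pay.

12,874.41

Earnings Tax: taxable = 14,925.00 − 4×442.00 = 13,157.00
  1,040.60 + 17.4% × (13,157.00 − 9,200.00) = 1,040.60 + 17.4% × 3,957.00 = 1,729.12
Medical Insurance Levy: cap 360,700.00 − YTD 352,520.00 = 8,180.00 subject; 3.93% × 8,180.00 = 321.47
Total withheld: 1,729.12 + 321.47 = 2,050.59
Net pay: 14,925.00 − 2,050.59 = 12,874.41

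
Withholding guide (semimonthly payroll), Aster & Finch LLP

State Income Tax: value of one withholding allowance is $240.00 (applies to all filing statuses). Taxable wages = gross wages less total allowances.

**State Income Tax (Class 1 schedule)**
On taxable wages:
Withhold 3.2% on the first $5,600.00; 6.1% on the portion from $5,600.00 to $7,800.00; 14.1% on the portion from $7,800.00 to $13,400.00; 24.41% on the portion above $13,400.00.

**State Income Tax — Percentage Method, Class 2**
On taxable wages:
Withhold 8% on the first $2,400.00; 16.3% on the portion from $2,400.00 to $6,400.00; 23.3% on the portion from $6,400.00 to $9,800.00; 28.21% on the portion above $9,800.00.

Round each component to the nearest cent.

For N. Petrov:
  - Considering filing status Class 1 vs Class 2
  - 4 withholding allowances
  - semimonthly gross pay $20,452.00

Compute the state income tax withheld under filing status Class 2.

State Income Tax (Class 2): taxable = $20,452.00 − 4×$240.00 = $19,492.00
  $1,636.20 + 28.21% × ($19,492.00 − $9,800.00) = $1,636.20 + 28.21% × $9,692.00 = $4,370.31

$4,370.31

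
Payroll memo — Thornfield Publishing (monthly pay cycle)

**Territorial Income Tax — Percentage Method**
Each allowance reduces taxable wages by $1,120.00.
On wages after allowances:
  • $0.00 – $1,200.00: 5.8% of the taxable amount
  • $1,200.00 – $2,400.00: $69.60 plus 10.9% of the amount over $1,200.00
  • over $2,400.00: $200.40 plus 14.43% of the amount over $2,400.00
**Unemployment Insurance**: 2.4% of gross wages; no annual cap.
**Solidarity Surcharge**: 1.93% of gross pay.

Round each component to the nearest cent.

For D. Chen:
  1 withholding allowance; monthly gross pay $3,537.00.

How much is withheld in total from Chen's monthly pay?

$356.00

Territorial Income Tax: taxable = $3,537.00 − 1×$1,120.00 = $2,417.00
  $200.40 + 14.43% × ($2,417.00 − $2,400.00) = $200.40 + 14.43% × $17.00 = $202.85
Unemployment Insurance: 2.4% × $3,537.00 = $84.89
Solidarity Surcharge: 1.93% × $3,537.00 = $68.26
Total: $202.85 + $84.89 + $68.26 = $356.00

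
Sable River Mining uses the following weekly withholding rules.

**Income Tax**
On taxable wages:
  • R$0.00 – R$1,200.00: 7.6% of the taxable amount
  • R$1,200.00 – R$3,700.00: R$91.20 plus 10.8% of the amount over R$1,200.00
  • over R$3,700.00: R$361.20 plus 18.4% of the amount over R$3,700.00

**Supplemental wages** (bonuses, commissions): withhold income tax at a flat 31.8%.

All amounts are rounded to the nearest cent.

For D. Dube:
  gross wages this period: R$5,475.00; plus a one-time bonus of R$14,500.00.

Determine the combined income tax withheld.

R$5,298.80

Income Tax: taxable = R$5,475.00
  R$361.20 + 18.4% × (R$5,475.00 − R$3,700.00) = R$361.20 + 18.4% × R$1,775.00 = R$687.80
Supplemental (31.8% flat on bonus): 31.8% × R$14,500.00 = R$4,611.00
Total income tax: R$687.80 + R$4,611.00 = R$5,298.80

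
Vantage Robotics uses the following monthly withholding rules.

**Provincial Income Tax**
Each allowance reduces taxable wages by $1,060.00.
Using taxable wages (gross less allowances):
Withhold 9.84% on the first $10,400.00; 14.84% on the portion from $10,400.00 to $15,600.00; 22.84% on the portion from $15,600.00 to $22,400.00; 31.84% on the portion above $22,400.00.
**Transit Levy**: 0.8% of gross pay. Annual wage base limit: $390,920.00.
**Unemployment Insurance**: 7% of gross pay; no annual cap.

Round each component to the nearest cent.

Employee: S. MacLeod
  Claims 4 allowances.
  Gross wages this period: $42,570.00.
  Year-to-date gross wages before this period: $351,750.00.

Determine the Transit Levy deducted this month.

$313.36

Transit Levy: cap $390,920.00 − YTD $351,750.00 = $39,170.00 subject; 0.8% × $39,170.00 = $313.36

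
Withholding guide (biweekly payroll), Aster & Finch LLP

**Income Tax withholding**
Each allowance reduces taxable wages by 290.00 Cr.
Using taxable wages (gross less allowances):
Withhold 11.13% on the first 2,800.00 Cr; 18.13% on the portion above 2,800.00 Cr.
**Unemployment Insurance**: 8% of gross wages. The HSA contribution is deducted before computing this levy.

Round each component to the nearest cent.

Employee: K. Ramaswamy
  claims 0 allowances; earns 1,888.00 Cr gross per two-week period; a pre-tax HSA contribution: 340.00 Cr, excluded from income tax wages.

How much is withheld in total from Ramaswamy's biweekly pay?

296.13 Cr

Income Tax: taxable = 1,888.00 Cr − 340.00 Cr = 1,548.00 Cr
  11.13% × 1,548.00 Cr = 172.29 Cr
Unemployment Insurance: 8% × 1,548.00 Cr = 123.84 Cr
Total: 172.29 Cr + 123.84 Cr = 296.13 Cr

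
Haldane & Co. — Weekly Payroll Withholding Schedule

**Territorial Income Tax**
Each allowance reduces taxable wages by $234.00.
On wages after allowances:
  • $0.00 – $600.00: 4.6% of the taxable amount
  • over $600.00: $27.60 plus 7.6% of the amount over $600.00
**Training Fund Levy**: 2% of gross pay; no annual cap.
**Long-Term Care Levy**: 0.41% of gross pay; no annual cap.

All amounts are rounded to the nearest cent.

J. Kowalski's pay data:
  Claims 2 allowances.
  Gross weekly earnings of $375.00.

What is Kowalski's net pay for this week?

$365.96

Territorial Income Tax: taxable = $375.00 − 2×$234.00 = $-93.00
  Taxable ≤ 0 → $0.00
Training Fund Levy: 2% × $375.00 = $7.50
Long-Term Care Levy: 0.41% × $375.00 = $1.54
Total withheld: $0.00 + $7.50 + $1.54 = $9.04
Net pay: $375.00 − $9.04 = $365.96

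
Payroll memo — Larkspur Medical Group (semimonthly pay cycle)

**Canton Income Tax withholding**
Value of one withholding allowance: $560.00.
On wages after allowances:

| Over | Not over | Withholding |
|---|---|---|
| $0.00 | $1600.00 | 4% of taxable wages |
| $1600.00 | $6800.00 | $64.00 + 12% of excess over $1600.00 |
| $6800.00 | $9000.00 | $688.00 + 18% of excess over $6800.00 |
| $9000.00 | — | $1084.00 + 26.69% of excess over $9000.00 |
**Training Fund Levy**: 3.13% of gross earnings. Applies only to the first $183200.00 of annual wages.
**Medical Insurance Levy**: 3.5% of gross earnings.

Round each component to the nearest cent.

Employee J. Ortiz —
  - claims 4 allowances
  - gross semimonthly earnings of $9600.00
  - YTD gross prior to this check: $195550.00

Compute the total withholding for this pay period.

Canton Income Tax: taxable = $9600.00 − 4×$560.00 = $7360.00
  $688.00 + 18% × ($7360.00 − $6800.00) = $688.00 + 18% × $560.00 = $788.80
Training Fund Levy: YTD $195550.00 ≥ cap $183200.00 → $0.00
Medical Insurance Levy: 3.5% × $9600.00 = $336.00
Total: $788.80 + $0.00 + $336.00 = $1124.80

$1124.80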